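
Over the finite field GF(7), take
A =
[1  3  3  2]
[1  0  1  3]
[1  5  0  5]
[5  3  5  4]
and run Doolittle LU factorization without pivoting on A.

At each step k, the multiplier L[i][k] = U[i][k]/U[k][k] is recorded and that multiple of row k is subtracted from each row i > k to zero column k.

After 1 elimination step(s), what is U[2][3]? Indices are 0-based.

U[2][3] = 3

k=0: U[0][0]=1
  eliminate (1,0): mult=1, new row 1: (0, 4, 5, 1); set L[1][0]=1
  eliminate (2,0): mult=1, new row 2: (0, 2, 4, 3); set L[2][0]=1
  eliminate (3,0): mult=5, new row 3: (0, 2, 4, 1); set L[3][0]=5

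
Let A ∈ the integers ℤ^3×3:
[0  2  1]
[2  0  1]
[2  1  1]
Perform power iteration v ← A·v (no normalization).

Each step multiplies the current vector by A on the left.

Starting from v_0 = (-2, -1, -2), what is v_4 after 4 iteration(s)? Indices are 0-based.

v_0 = (-2, -1, -2).
v_1 = A·v_0 = (-4, -6, -7).
v_2 = A·v_1 = (-19, -15, -21).
v_3 = A·v_2 = (-51, -59, -74).
v_4 = A·v_3 = (-192, -176, -235).

v_4 = (-192, -176, -235)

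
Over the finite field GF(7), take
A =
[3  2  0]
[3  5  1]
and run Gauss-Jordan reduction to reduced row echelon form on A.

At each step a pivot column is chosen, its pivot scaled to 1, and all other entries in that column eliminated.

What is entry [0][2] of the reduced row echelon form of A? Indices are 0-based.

pivot(0,0)=3: scale R0 → (1, 3, 0)
  clear (1,0): R1 −= (3)R0 → (0, 3, 1)
pivot(1,1)=3: scale R1 → (0, 1, 5)
  clear (0,1): R0 −= (3)R1 → (1, 0, 6)

M[0][2] = 6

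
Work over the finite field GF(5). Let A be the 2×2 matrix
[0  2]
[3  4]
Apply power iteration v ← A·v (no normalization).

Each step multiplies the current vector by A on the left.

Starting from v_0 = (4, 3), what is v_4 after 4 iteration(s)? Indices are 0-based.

v_0 = (4, 3).
v_1 = A·v_0 = (1, 4).
v_2 = A·v_1 = (3, 4).
v_3 = A·v_2 = (3, 0).
v_4 = A·v_3 = (0, 4).

v_4 = (0, 4)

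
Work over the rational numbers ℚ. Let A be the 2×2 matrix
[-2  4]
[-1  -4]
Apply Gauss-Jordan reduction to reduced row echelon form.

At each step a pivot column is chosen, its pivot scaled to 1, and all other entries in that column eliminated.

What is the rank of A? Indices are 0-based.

rank = 2

step 1: normalize row 0 (÷-2) = (1, -2)
  row 1: subtract -1×row0 = (0, -6)
step 2: normalize row 1 (÷-6) = (0, 1)
  row 0: subtract -2×row1 = (1, 0)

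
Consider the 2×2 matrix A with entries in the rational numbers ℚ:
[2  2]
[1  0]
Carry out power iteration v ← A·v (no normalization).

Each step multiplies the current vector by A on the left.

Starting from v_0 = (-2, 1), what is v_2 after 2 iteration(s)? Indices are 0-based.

v_0 = (-2, 1).
v_1 = A·v_0 = (-2, -2).
v_2 = A·v_1 = (-8, -2).

v_2 = (-8, -2)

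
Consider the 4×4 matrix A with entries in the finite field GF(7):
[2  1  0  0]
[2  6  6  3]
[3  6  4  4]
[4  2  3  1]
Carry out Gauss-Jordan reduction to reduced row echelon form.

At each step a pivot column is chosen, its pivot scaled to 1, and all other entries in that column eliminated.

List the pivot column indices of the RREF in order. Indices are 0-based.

pivot columns: 0, 1, 2, 3

[1] R0 /= 2  ⇒  (1, 4, 0, 0)
     R1 -= 2·R0  ⇒  (0, 5, 6, 3)
     R2 -= 3·R0  ⇒  (0, 1, 4, 4)
     R3 -= 4·R0  ⇒  (0, 0, 3, 1)
[2] R1 /= 5  ⇒  (0, 1, 4, 2)
     R0 -= 4·R1  ⇒  (1, 0, 5, 6)
     R2 -= 1·R1  ⇒  (0, 0, 0, 2)
[3] R2 <-> R3
[3] R2 /= 3  ⇒  (0, 0, 1, 5)
     R0 -= 5·R2  ⇒  (1, 0, 0, 2)
     R1 -= 4·R2  ⇒  (0, 1, 0, 3)
[4] R3 /= 2  ⇒  (0, 0, 0, 1)
     R0 -= 2·R3  ⇒  (1, 0, 0, 0)
     R1 -= 3·R3  ⇒  (0, 1, 0, 0)
     R2 -= 5·R3  ⇒  (0, 0, 1, 0)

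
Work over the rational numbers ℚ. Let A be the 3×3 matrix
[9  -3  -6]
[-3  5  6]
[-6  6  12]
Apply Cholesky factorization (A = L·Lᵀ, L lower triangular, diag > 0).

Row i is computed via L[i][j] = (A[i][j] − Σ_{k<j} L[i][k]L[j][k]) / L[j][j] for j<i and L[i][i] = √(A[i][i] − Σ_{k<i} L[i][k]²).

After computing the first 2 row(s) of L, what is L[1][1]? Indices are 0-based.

L[1][1] = 2

Step 1: L[0][0] = √(9) = 3.
  L[1][0] = (-3) / L[0][0] = -1.
Step 2: L[1][1] = √(4) = 2.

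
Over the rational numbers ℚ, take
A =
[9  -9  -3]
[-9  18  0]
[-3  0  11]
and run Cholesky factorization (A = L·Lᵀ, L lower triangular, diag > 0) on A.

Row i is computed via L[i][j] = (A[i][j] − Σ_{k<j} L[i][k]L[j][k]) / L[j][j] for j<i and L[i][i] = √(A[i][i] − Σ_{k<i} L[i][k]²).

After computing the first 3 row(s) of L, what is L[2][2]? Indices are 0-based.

Step 1: L[0][0] = √(9) = 3.
  L[1][0] = (-9) / L[0][0] = -3.
Step 2: L[1][1] = √(9) = 3.
  L[2][0] = (-3) / L[0][0] = -1.
  L[2][1] = (-3) / L[1][1] = -1.
Step 3: L[2][2] = √(9) = 3.

L[2][2] = 3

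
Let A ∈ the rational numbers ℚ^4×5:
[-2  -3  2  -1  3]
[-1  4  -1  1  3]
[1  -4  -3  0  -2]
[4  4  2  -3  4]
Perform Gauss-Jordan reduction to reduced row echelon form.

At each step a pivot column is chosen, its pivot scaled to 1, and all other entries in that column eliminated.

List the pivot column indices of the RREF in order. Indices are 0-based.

step 1: normalize row 0 (÷-2) = (1, 3/2, -1, 1/2, -3/2)
  row 1: subtract -1×row0 = (0, 11/2, -2, 3/2, 3/2)
  row 2: subtract 1×row0 = (0, -11/2, -2, -1/2, -1/2)
  row 3: subtract 4×row0 = (0, -2, 6, -5, 10)
step 2: normalize row 1 (÷11/2) = (0, 1, -4/11, 3/11, 3/11)
  row 0: subtract 3/2×row1 = (1, 0, -5/11, 1/11, -21/11)
  row 2: subtract -11/2×row1 = (0, 0, -4, 1, 1)
  row 3: subtract -2×row1 = (0, 0, 58/11, -49/11, 116/11)
step 3: normalize row 2 (÷-4) = (0, 0, 1, -1/4, -1/4)
  row 0: subtract -5/11×row2 = (1, 0, 0, -1/44, -89/44)
  row 1: subtract -4/11×row2 = (0, 1, 0, 2/11, 2/11)
  row 3: subtract 58/11×row2 = (0, 0, 0, -69/22, 261/22)
step 4: normalize row 3 (÷-69/22) = (0, 0, 0, 1, -87/23)
  row 0: subtract -1/44×row3 = (1, 0, 0, 0, -97/46)
  row 1: subtract 2/11×row3 = (0, 1, 0, 0, 20/23)
  row 2: subtract -1/4×row3 = (0, 0, 1, 0, -55/46)

pivot columns: 0, 1, 2, 3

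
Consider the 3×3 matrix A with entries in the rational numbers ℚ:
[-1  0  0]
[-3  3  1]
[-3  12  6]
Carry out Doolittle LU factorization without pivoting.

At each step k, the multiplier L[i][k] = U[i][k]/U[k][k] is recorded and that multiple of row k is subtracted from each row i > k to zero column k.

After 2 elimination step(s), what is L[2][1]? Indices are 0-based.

L[2][1] = 4

[col 0] pivot -1
  R1 -= 3*R0 → (0, 3, 1)  (L[1][0] := 3)
  R2 -= 3*R0 → (0, 12, 6)  (L[2][0] := 3)
[col 1] pivot 3
  R2 -= 4*R1 → (0, 0, 2)  (L[2][1] := 4)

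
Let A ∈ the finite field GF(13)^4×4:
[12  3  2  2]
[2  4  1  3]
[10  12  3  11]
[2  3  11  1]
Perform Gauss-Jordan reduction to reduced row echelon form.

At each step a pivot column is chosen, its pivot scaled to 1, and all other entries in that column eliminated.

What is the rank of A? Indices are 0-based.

[1] R0 /= 12  ⇒  (1, 10, 11, 11)
     R1 -= 2·R0  ⇒  (0, 10, 5, 7)
     R2 -= 10·R0  ⇒  (0, 3, 10, 5)
     R3 -= 2·R0  ⇒  (0, 9, 2, 5)
[2] R1 /= 10  ⇒  (0, 1, 7, 2)
     R0 -= 10·R1  ⇒  (1, 0, 6, 4)
     R2 -= 3·R1  ⇒  (0, 0, 2, 12)
     R3 -= 9·R1  ⇒  (0, 0, 4, 0)
[3] R2 /= 2  ⇒  (0, 0, 1, 6)
     R0 -= 6·R2  ⇒  (1, 0, 0, 7)
     R1 -= 7·R2  ⇒  (0, 1, 0, 12)
     R3 -= 4·R2  ⇒  (0, 0, 0, 2)
[4] R3 /= 2  ⇒  (0, 0, 0, 1)
     R0 -= 7·R3  ⇒  (1, 0, 0, 0)
     R1 -= 12·R3  ⇒  (0, 1, 0, 0)
     R2 -= 6·R3  ⇒  (0, 0, 1, 0)

rank = 4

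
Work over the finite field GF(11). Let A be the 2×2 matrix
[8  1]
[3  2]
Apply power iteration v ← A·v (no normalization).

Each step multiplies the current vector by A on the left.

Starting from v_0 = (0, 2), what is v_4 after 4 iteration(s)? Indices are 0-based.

v_4 = (6, 5)

v_0 = (0, 2).
v_1 = A·v_0 = (2, 4).
v_2 = A·v_1 = (9, 3).
v_3 = A·v_2 = (9, 0).
v_4 = A·v_3 = (6, 5).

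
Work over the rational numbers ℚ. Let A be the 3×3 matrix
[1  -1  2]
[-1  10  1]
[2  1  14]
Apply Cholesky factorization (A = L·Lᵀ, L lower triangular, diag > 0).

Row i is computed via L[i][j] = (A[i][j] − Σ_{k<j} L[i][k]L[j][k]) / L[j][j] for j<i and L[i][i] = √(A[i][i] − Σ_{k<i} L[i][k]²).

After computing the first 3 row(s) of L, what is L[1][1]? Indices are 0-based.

L[1][1] = 3

Step 1: L[0][0] = √(1) = 1.
  L[1][0] = (-1) / L[0][0] = -1.
Step 2: L[1][1] = √(9) = 3.
  L[2][0] = (2) / L[0][0] = 2.
  L[2][1] = (3) / L[1][1] = 1.
Step 3: L[2][2] = √(9) = 3.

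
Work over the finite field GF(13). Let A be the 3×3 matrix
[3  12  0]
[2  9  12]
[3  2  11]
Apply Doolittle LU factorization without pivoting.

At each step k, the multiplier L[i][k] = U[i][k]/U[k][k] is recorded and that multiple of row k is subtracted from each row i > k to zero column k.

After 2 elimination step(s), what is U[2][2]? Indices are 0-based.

U[2][2] = 1

[col 0] pivot 3
  R1 -= 5*R0 → (0, 1, 12)  (L[1][0] := 5)
  R2 -= 1*R0 → (0, 3, 11)  (L[2][0] := 1)
[col 1] pivot 1
  R2 -= 3*R1 → (0, 0, 1)  (L[2][1] := 3)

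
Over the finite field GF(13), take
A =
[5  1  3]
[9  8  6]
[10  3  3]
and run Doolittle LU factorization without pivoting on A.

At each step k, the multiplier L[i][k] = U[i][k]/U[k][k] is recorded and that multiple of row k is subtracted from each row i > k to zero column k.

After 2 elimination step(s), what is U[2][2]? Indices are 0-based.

U[2][2] = 12

[col 0] pivot 5
  R1 -= 7*R0 → (0, 1, 11)  (L[1][0] := 7)
  R2 -= 2*R0 → (0, 1, 10)  (L[2][0] := 2)
[col 1] pivot 1
  R2 -= 1*R1 → (0, 0, 12)  (L[2][1] := 1)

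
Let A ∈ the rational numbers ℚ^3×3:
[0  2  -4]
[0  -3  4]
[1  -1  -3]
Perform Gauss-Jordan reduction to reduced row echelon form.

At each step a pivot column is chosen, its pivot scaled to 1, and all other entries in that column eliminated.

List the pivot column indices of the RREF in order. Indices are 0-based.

pivot columns: 0, 1, 2

pivot(0,0): swap R0↔R2
pivot(0,0)=1: scale R0 → (1, -1, -3)
pivot(1,1)=-3: scale R1 → (0, 1, -4/3)
  clear (0,1): R0 −= (-1)R1 → (1, 0, -13/3)
  clear (2,1): R2 −= (2)R1 → (0, 0, -4/3)
pivot(2,2)=-4/3: scale R2 → (0, 0, 1)
  clear (0,2): R0 −= (-13/3)R2 → (1, 0, 0)
  clear (1,2): R1 −= (-4/3)R2 → (0, 1, 0)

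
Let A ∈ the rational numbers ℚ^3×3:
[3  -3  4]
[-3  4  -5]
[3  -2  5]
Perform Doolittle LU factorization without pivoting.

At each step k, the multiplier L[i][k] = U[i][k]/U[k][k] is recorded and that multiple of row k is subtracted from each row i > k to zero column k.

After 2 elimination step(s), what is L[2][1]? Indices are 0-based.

k=0: U[0][0]=3
  eliminate (1,0): mult=-1, new row 1: (0, 1, -1); set L[1][0]=-1
  eliminate (2,0): mult=1, new row 2: (0, 1, 1); set L[2][0]=1
k=1: U[1][1]=1
  eliminate (2,1): mult=1, new row 2: (0, 0, 2); set L[2][1]=1

L[2][1] = 1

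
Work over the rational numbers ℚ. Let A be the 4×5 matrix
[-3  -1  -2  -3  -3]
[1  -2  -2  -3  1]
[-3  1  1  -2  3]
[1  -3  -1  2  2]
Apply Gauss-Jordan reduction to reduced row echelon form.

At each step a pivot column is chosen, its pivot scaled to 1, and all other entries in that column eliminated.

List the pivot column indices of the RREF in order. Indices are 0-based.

pivot columns: 0, 1, 2, 3

step 1: normalize row 0 (÷-3) = (1, 1/3, 2/3, 1, 1)
  row 1: subtract 1×row0 = (0, -7/3, -8/3, -4, 0)
  row 2: subtract -3×row0 = (0, 2, 3, 1, 6)
  row 3: subtract 1×row0 = (0, -10/3, -5/3, 1, 1)
step 2: normalize row 1 (÷-7/3) = (0, 1, 8/7, 12/7, 0)
  row 0: subtract 1/3×row1 = (1, 0, 2/7, 3/7, 1)
  row 2: subtract 2×row1 = (0, 0, 5/7, -17/7, 6)
  row 3: subtract -10/3×row1 = (0, 0, 15/7, 47/7, 1)
step 3: normalize row 2 (÷5/7) = (0, 0, 1, -17/5, 42/5)
  row 0: subtract 2/7×row2 = (1, 0, 0, 7/5, -7/5)
  row 1: subtract 8/7×row2 = (0, 1, 0, 28/5, -48/5)
  row 3: subtract 15/7×row2 = (0, 0, 0, 14, -17)
step 4: normalize row 3 (÷14) = (0, 0, 0, 1, -17/14)
  row 0: subtract 7/5×row3 = (1, 0, 0, 0, 3/10)
  row 1: subtract 28/5×row3 = (0, 1, 0, 0, -14/5)
  row 2: subtract -17/5×row3 = (0, 0, 1, 0, 299/70)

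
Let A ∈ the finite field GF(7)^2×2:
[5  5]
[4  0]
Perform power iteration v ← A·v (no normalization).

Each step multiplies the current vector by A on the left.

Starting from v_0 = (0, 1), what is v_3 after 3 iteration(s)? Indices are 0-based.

v_3 = (1, 2)

v_0 = (0, 1).
v_1 = A·v_0 = (5, 0).
v_2 = A·v_1 = (4, 6).
v_3 = A·v_2 = (1, 2).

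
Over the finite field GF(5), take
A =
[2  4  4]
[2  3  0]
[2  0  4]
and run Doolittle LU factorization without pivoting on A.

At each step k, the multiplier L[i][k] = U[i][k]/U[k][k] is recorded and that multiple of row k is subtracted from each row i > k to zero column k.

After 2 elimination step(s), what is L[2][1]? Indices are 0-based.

L[2][1] = 4

Step 1: pivot at (0,0) is 2.
  row1 ← row1 − (1)·row0  ⇒  L[1][0]=1, U row1=(0, 4, 1)
  row2 ← row2 − (1)·row0  ⇒  L[2][0]=1, U row2=(0, 1, 0)
Step 2: pivot at (1,1) is 4.
  row2 ← row2 − (4)·row1  ⇒  L[2][1]=4, U row2=(0, 0, 1)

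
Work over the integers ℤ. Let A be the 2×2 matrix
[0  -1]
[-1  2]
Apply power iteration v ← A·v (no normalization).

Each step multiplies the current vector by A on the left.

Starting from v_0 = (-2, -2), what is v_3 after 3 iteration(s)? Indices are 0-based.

v_0 = (-2, -2).
v_1 = A·v_0 = (2, -2).
v_2 = A·v_1 = (2, -6).
v_3 = A·v_2 = (6, -14).

v_3 = (6, -14)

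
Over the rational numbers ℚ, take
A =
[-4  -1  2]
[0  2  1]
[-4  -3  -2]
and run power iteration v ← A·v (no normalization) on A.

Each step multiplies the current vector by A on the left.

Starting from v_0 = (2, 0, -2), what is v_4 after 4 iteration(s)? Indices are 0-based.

v_4 = (-438, -176, 542)

v_0 = (2, 0, -2).
v_1 = A·v_0 = (-12, -2, -4).
v_2 = A·v_1 = (42, -8, 62).
v_3 = A·v_2 = (-36, 46, -268).
v_4 = A·v_3 = (-438, -176, 542).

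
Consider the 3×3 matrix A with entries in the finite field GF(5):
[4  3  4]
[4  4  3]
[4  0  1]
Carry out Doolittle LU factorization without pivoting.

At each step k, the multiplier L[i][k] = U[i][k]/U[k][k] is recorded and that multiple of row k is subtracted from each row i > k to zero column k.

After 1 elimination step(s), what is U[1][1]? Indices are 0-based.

[col 0] pivot 4
  R1 -= 1*R0 → (0, 1, 4)  (L[1][0] := 1)
  R2 -= 1*R0 → (0, 2, 2)  (L[2][0] := 1)

U[1][1] = 1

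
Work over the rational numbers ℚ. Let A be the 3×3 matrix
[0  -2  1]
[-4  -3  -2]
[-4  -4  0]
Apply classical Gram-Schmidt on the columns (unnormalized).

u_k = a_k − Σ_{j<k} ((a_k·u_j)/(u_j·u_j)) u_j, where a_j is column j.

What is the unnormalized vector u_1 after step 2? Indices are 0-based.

Step 1: u_0 = a_0 = (0, -4, -4).
Step 2: u_1 = a_1 − (7/8)·u_0 = (-2, 1/2, -1/2).

u_1 = (-2, 1/2, -1/2)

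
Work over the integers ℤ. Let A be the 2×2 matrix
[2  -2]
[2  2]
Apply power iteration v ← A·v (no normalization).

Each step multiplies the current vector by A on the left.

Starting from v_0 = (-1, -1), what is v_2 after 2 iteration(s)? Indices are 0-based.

v_2 = (8, -8)

v_0 = (-1, -1).
v_1 = A·v_0 = (0, -4).
v_2 = A·v_1 = (8, -8).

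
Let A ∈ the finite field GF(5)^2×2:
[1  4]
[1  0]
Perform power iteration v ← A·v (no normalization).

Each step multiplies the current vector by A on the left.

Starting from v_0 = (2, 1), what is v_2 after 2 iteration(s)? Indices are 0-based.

v_0 = (2, 1).
v_1 = A·v_0 = (1, 2).
v_2 = A·v_1 = (4, 1).

v_2 = (4, 1)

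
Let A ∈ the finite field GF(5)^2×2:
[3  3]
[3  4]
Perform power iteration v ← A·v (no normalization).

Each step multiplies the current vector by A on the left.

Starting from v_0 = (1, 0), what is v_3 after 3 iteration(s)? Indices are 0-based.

v_3 = (2, 3)

v_0 = (1, 0).
v_1 = A·v_0 = (3, 3).
v_2 = A·v_1 = (3, 1).
v_3 = A·v_2 = (2, 3).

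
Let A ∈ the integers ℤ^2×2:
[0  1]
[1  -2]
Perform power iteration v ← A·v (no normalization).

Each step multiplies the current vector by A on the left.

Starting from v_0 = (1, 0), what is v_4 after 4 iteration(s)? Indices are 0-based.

v_4 = (5, -12)

v_0 = (1, 0).
v_1 = A·v_0 = (0, 1).
v_2 = A·v_1 = (1, -2).
v_3 = A·v_2 = (-2, 5).
v_4 = A·v_3 = (5, -12).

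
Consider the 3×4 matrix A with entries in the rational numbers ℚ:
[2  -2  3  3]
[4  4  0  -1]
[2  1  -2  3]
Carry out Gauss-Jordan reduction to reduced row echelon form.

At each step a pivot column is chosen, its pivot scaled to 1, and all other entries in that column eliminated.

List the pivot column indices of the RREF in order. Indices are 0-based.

pivot columns: 0, 1, 2

[1] R0 /= 2  ⇒  (1, -1, 3/2, 3/2)
     R1 -= 4·R0  ⇒  (0, 8, -6, -7)
     R2 -= 2·R0  ⇒  (0, 3, -5, 0)
[2] R1 /= 8  ⇒  (0, 1, -3/4, -7/8)
     R0 -= -1·R1  ⇒  (1, 0, 3/4, 5/8)
     R2 -= 3·R1  ⇒  (0, 0, -11/4, 21/8)
[3] R2 /= -11/4  ⇒  (0, 0, 1, -21/22)
     R0 -= 3/4·R2  ⇒  (1, 0, 0, 59/44)
     R1 -= -3/4·R2  ⇒  (0, 1, 0, -35/22)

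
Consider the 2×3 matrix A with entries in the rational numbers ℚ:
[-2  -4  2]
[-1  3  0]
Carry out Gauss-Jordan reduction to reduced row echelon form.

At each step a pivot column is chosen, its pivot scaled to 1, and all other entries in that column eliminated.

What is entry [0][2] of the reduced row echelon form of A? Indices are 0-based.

M[0][2] = -3/5

pivot(0,0)=-2: scale R0 → (1, 2, -1)
  clear (1,0): R1 −= (-1)R0 → (0, 5, -1)
pivot(1,1)=5: scale R1 → (0, 1, -1/5)
  clear (0,1): R0 −= (2)R1 → (1, 0, -3/5)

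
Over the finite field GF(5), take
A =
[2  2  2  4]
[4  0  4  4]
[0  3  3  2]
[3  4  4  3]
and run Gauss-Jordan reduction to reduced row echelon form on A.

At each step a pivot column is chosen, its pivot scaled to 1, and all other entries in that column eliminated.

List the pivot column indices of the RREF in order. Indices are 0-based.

step 1: normalize row 0 (÷2) = (1, 1, 1, 2)
  row 1: subtract 4×row0 = (0, 1, 0, 1)
  row 3: subtract 3×row0 = (0, 1, 1, 2)
step 2: normalize row 1 (÷1) = (0, 1, 0, 1)
  row 0: subtract 1×row1 = (1, 0, 1, 1)
  row 2: subtract 3×row1 = (0, 0, 3, 4)
  row 3: subtract 1×row1 = (0, 0, 1, 1)
step 3: normalize row 2 (÷3) = (0, 0, 1, 3)
  row 0: subtract 1×row2 = (1, 0, 0, 3)
  row 3: subtract 1×row2 = (0, 0, 0, 3)
step 4: normalize row 3 (÷3) = (0, 0, 0, 1)
  row 0: subtract 3×row3 = (1, 0, 0, 0)
  row 1: subtract 1×row3 = (0, 1, 0, 0)
  row 2: subtract 3×row3 = (0, 0, 1, 0)

pivot columns: 0, 1, 2, 3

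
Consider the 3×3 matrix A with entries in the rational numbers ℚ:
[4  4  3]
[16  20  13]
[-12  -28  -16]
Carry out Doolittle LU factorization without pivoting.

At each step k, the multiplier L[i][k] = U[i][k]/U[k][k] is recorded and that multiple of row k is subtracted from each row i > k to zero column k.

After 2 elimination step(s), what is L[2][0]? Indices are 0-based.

L[2][0] = -3

k=0: U[0][0]=4
  eliminate (1,0): mult=4, new row 1: (0, 4, 1); set L[1][0]=4
  eliminate (2,0): mult=-3, new row 2: (0, -16, -7); set L[2][0]=-3
k=1: U[1][1]=4
  eliminate (2,1): mult=-4, new row 2: (0, 0, -3); set L[2][1]=-4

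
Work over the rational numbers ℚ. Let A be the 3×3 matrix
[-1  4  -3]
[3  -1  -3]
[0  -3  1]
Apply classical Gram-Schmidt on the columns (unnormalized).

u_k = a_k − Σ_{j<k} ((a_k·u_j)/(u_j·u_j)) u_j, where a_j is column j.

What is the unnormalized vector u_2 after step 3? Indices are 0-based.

u_2 = (-225/211, -75/211, -275/211)

Step 1: u_0 = a_0 = (-1, 3, 0).
Step 2: u_1 = a_1 − (-7/10)·u_0 = (33/10, 11/10, -3).
Step 3: u_2 = a_2 − (-3/5)·u_0 − (-162/211)·u_1 = (-225/211, -75/211, -275/211).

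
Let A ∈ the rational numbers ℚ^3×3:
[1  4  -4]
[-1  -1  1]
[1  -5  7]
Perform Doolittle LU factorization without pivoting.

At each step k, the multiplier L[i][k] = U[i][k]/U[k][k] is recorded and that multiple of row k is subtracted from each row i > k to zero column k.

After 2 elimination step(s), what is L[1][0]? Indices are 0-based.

Step 1: pivot at (0,0) is 1.
  row1 ← row1 − (-1)·row0  ⇒  L[1][0]=-1, U row1=(0, 3, -3)
  row2 ← row2 − (1)·row0  ⇒  L[2][0]=1, U row2=(0, -9, 11)
Step 2: pivot at (1,1) is 3.
  row2 ← row2 − (-3)·row1  ⇒  L[2][1]=-3, U row2=(0, 0, 2)

L[1][0] = -1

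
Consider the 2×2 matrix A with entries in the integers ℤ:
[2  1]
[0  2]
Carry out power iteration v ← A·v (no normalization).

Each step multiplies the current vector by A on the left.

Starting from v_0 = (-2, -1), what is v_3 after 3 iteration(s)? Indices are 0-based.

v_3 = (-28, -8)

v_0 = (-2, -1).
v_1 = A·v_0 = (-5, -2).
v_2 = A·v_1 = (-12, -4).
v_3 = A·v_2 = (-28, -8).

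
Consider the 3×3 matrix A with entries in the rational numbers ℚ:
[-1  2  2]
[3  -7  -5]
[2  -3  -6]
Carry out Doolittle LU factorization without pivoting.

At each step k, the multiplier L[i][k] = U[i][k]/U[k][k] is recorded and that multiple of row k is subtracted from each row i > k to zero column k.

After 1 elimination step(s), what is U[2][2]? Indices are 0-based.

U[2][2] = -2

k=0: U[0][0]=-1
  eliminate (1,0): mult=-3, new row 1: (0, -1, 1); set L[1][0]=-3
  eliminate (2,0): mult=-2, new row 2: (0, 1, -2); set L[2][0]=-2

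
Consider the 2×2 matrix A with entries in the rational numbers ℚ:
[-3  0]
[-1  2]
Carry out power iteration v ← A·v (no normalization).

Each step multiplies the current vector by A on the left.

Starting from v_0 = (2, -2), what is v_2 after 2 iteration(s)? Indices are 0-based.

v_2 = (18, -6)

v_0 = (2, -2).
v_1 = A·v_0 = (-6, -6).
v_2 = A·v_1 = (18, -6).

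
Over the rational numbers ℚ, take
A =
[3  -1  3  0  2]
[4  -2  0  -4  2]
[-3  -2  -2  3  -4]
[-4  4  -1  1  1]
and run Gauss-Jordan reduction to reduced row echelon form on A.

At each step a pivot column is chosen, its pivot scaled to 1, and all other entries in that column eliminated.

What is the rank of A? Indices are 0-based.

pivot(0,0)=3: scale R0 → (1, -1/3, 1, 0, 2/3)
  clear (1,0): R1 −= (4)R0 → (0, -2/3, -4, -4, -2/3)
  clear (2,0): R2 −= (-3)R0 → (0, -3, 1, 3, -2)
  clear (3,0): R3 −= (-4)R0 → (0, 8/3, 3, 1, 11/3)
pivot(1,1)=-2/3: scale R1 → (0, 1, 6, 6, 1)
  clear (0,1): R0 −= (-1/3)R1 → (1, 0, 3, 2, 1)
  clear (2,1): R2 −= (-3)R1 → (0, 0, 19, 21, 1)
  clear (3,1): R3 −= (8/3)R1 → (0, 0, -13, -15, 1)
pivot(2,2)=19: scale R2 → (0, 0, 1, 21/19, 1/19)
  clear (0,2): R0 −= (3)R2 → (1, 0, 0, -25/19, 16/19)
  clear (1,2): R1 −= (6)R2 → (0, 1, 0, -12/19, 13/19)
  clear (3,2): R3 −= (-13)R2 → (0, 0, 0, -12/19, 32/19)
pivot(3,3)=-12/19: scale R3 → (0, 0, 0, 1, -8/3)
  clear (0,3): R0 −= (-25/19)R3 → (1, 0, 0, 0, -8/3)
  clear (1,3): R1 −= (-12/19)R3 → (0, 1, 0, 0, -1)
  clear (2,3): R2 −= (21/19)R3 → (0, 0, 1, 0, 3)

rank = 4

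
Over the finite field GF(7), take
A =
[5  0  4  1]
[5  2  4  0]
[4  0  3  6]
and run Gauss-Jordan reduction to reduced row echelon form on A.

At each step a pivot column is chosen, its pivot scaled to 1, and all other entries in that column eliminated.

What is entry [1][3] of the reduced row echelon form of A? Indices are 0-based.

pivot(0,0)=5: scale R0 → (1, 0, 5, 3)
  clear (1,0): R1 −= (5)R0 → (0, 2, 0, 6)
  clear (2,0): R2 −= (4)R0 → (0, 0, 4, 1)
pivot(1,1)=2: scale R1 → (0, 1, 0, 3)
pivot(2,2)=4: scale R2 → (0, 0, 1, 2)
  clear (0,2): R0 −= (5)R2 → (1, 0, 0, 0)

M[1][3] = 3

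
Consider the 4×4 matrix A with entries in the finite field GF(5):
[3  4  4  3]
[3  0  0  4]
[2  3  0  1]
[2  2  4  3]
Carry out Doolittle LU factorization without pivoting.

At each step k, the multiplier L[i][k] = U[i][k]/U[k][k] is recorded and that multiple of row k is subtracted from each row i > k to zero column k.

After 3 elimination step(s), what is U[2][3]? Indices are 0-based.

U[2][3] = 2

k=0: U[0][0]=3
  eliminate (1,0): mult=1, new row 1: (0, 1, 1, 1); set L[1][0]=1
  eliminate (2,0): mult=4, new row 2: (0, 2, 4, 4); set L[2][0]=4
  eliminate (3,0): mult=4, new row 3: (0, 1, 3, 1); set L[3][0]=4
k=1: U[1][1]=1
  eliminate (2,1): mult=2, new row 2: (0, 0, 2, 2); set L[2][1]=2
  eliminate (3,1): mult=1, new row 3: (0, 0, 2, 0); set L[3][1]=1
k=2: U[2][2]=2
  eliminate (3,2): mult=1, new row 3: (0, 0, 0, 3); set L[3][2]=1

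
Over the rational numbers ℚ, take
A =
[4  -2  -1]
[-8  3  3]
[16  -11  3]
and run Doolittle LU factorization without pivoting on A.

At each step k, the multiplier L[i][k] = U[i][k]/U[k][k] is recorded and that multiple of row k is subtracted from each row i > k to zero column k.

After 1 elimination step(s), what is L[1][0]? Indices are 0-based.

L[1][0] = -2

Step 1: pivot at (0,0) is 4.
  row1 ← row1 − (-2)·row0  ⇒  L[1][0]=-2, U row1=(0, -1, 1)
  row2 ← row2 − (4)·row0  ⇒  L[2][0]=4, U row2=(0, -3, 7)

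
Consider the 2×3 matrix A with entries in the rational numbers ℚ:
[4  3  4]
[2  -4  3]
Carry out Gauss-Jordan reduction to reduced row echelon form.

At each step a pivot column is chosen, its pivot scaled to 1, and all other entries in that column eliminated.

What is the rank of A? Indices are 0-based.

rank = 2

step 1: normalize row 0 (÷4) = (1, 3/4, 1)
  row 1: subtract 2×row0 = (0, -11/2, 1)
step 2: normalize row 1 (÷-11/2) = (0, 1, -2/11)
  row 0: subtract 3/4×row1 = (1, 0, 25/22)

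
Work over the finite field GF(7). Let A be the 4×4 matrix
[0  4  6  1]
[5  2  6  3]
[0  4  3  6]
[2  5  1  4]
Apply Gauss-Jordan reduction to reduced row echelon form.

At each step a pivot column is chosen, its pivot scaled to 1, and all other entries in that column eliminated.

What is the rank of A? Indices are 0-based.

step 1: exchange rows 0,1
step 1: normalize row 0 (÷5) = (1, 6, 4, 2)
  row 3: subtract 2×row0 = (0, 0, 0, 0)
step 2: normalize row 1 (÷4) = (0, 1, 5, 2)
  row 0: subtract 6×row1 = (1, 0, 2, 4)
  row 2: subtract 4×row1 = (0, 0, 4, 5)
step 3: normalize row 2 (÷4) = (0, 0, 1, 3)
  row 0: subtract 2×row2 = (1, 0, 0, 5)
  row 1: subtract 5×row2 = (0, 1, 0, 1)
skip col 3 (zero from row 3)

rank = 3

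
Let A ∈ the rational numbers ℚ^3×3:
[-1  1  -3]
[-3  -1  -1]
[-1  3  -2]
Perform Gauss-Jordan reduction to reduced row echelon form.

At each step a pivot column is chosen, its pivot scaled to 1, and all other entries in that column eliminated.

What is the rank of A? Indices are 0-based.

pivot(0,0)=-1: scale R0 → (1, -1, 3)
  clear (1,0): R1 −= (-3)R0 → (0, -4, 8)
  clear (2,0): R2 −= (-1)R0 → (0, 2, 1)
pivot(1,1)=-4: scale R1 → (0, 1, -2)
  clear (0,1): R0 −= (-1)R1 → (1, 0, 1)
  clear (2,1): R2 −= (2)R1 → (0, 0, 5)
pivot(2,2)=5: scale R2 → (0, 0, 1)
  clear (0,2): R0 −= (1)R2 → (1, 0, 0)
  clear (1,2): R1 −= (-2)R2 → (0, 1, 0)

rank = 3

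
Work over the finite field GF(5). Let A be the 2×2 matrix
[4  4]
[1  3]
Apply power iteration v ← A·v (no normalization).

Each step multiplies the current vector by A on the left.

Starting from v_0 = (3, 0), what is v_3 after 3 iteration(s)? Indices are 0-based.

v_3 = (4, 3)

v_0 = (3, 0).
v_1 = A·v_0 = (2, 3).
v_2 = A·v_1 = (0, 1).
v_3 = A·v_2 = (4, 3).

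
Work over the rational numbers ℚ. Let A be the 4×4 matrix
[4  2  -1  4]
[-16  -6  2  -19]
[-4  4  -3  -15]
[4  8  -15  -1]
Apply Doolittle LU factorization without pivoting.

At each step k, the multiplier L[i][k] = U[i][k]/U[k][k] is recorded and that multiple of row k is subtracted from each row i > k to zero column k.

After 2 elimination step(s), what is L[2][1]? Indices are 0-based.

Step 1: pivot at (0,0) is 4.
  row1 ← row1 − (-4)·row0  ⇒  L[1][0]=-4, U row1=(0, 2, -2, -3)
  row2 ← row2 − (-1)·row0  ⇒  L[2][0]=-1, U row2=(0, 6, -4, -11)
  row3 ← row3 − (1)·row0  ⇒  L[3][0]=1, U row3=(0, 6, -14, -5)
Step 2: pivot at (1,1) is 2.
  row2 ← row2 − (3)·row1  ⇒  L[2][1]=3, U row2=(0, 0, 2, -2)
  row3 ← row3 − (3)·row1  ⇒  L[3][1]=3, U row3=(0, 0, -8, 4)

L[2][1] = 3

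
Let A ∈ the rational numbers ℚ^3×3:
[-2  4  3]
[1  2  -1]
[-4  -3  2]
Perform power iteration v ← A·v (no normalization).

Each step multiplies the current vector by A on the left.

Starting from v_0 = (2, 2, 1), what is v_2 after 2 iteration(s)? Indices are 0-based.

v_2 = (-30, 29, -67)

v_0 = (2, 2, 1).
v_1 = A·v_0 = (7, 5, -12).
v_2 = A·v_1 = (-30, 29, -67).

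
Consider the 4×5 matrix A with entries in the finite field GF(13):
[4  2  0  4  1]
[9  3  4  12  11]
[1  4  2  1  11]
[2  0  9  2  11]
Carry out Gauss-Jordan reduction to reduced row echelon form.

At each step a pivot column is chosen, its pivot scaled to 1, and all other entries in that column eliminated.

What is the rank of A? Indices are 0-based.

rank = 4

[1] R0 /= 4  ⇒  (1, 7, 0, 1, 10)
     R1 -= 9·R0  ⇒  (0, 5, 4, 3, 12)
     R2 -= 1·R0  ⇒  (0, 10, 2, 0, 1)
     R3 -= 2·R0  ⇒  (0, 12, 9, 0, 4)
[2] R1 /= 5  ⇒  (0, 1, 6, 11, 5)
     R0 -= 7·R1  ⇒  (1, 0, 10, 2, 1)
     R2 -= 10·R1  ⇒  (0, 0, 7, 7, 3)
     R3 -= 12·R1  ⇒  (0, 0, 2, 11, 9)
[3] R2 /= 7  ⇒  (0, 0, 1, 1, 6)
     R0 -= 10·R2  ⇒  (1, 0, 0, 5, 6)
     R1 -= 6·R2  ⇒  (0, 1, 0, 5, 8)
     R3 -= 2·R2  ⇒  (0, 0, 0, 9, 10)
[4] R3 /= 9  ⇒  (0, 0, 0, 1, 4)
     R0 -= 5·R3  ⇒  (1, 0, 0, 0, 12)
     R1 -= 5·R3  ⇒  (0, 1, 0, 0, 1)
     R2 -= 1·R3  ⇒  (0, 0, 1, 0, 2)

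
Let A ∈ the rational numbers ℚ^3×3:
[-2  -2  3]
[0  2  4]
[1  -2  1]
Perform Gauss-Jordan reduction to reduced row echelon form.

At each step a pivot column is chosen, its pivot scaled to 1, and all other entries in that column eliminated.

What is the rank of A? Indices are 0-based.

rank = 3

[1] R0 /= -2  ⇒  (1, 1, -3/2)
     R2 -= 1·R0  ⇒  (0, -3, 5/2)
[2] R1 /= 2  ⇒  (0, 1, 2)
     R0 -= 1·R1  ⇒  (1, 0, -7/2)
     R2 -= -3·R1  ⇒  (0, 0, 17/2)
[3] R2 /= 17/2  ⇒  (0, 0, 1)
     R0 -= -7/2·R2  ⇒  (1, 0, 0)
     R1 -= 2·R2  ⇒  (0, 1, 0)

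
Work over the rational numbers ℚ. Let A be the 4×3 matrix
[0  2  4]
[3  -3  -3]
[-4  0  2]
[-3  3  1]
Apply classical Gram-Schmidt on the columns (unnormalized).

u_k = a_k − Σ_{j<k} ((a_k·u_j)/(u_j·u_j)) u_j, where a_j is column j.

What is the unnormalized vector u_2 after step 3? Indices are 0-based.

u_2 = (132/53, -9/53, 66/53, -97/53)

Step 1: u_0 = a_0 = (0, 3, -4, -3).
Step 2: u_1 = a_1 − (-9/17)·u_0 = (2, -24/17, -36/17, 24/17).
Step 3: u_2 = a_2 − (-10/17)·u_0 − (40/53)·u_1 = (132/53, -9/53, 66/53, -97/53).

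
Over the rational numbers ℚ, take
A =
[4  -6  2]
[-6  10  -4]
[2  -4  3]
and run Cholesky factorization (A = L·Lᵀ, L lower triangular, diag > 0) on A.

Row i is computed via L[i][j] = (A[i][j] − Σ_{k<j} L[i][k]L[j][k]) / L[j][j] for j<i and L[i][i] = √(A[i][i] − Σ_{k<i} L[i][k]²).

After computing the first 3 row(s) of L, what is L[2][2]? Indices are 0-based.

L[2][2] = 1

Step 1: L[0][0] = √(4) = 2.
  L[1][0] = (-6) / L[0][0] = -3.
Step 2: L[1][1] = √(1) = 1.
  L[2][0] = (2) / L[0][0] = 1.
  L[2][1] = (-1) / L[1][1] = -1.
Step 3: L[2][2] = √(1) = 1.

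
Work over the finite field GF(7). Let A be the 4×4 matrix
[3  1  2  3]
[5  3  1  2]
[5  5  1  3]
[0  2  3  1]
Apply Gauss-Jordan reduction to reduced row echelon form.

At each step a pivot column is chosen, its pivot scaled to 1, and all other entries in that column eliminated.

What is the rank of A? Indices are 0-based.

[1] R0 /= 3  ⇒  (1, 5, 3, 1)
     R1 -= 5·R0  ⇒  (0, 6, 0, 4)
     R2 -= 5·R0  ⇒  (0, 1, 0, 5)
[2] R1 /= 6  ⇒  (0, 1, 0, 3)
     R0 -= 5·R1  ⇒  (1, 0, 3, 0)
     R2 -= 1·R1  ⇒  (0, 0, 0, 2)
     R3 -= 2·R1  ⇒  (0, 0, 3, 2)
[3] R2 <-> R3
[3] R2 /= 3  ⇒  (0, 0, 1, 3)
     R0 -= 3·R2  ⇒  (1, 0, 0, 5)
[4] R3 /= 2  ⇒  (0, 0, 0, 1)
     R0 -= 5·R3  ⇒  (1, 0, 0, 0)
     R1 -= 3·R3  ⇒  (0, 1, 0, 0)
     R2 -= 3·R3  ⇒  (0, 0, 1, 0)

rank = 4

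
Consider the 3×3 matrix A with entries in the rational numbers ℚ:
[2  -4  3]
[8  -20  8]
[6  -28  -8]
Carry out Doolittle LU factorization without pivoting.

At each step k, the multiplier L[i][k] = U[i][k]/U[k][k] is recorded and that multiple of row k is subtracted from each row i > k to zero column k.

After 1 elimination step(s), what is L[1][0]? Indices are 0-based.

Step 1: pivot at (0,0) is 2.
  row1 ← row1 − (4)·row0  ⇒  L[1][0]=4, U row1=(0, -4, -4)
  row2 ← row2 − (3)·row0  ⇒  L[2][0]=3, U row2=(0, -16, -17)

L[1][0] = 4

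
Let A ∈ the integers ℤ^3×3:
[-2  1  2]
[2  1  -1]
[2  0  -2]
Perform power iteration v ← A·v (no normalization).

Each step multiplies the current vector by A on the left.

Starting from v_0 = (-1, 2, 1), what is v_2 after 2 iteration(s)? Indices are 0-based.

v_2 = (-21, 15, 20)

v_0 = (-1, 2, 1).
v_1 = A·v_0 = (6, -1, -4).
v_2 = A·v_1 = (-21, 15, 20).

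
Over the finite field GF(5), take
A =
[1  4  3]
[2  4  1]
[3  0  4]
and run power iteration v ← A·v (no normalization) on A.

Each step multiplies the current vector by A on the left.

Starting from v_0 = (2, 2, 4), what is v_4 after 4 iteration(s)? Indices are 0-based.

v_4 = (2, 2, 0)

v_0 = (2, 2, 4).
v_1 = A·v_0 = (2, 1, 2).
v_2 = A·v_1 = (2, 0, 4).
v_3 = A·v_2 = (4, 3, 2).
v_4 = A·v_3 = (2, 2, 0).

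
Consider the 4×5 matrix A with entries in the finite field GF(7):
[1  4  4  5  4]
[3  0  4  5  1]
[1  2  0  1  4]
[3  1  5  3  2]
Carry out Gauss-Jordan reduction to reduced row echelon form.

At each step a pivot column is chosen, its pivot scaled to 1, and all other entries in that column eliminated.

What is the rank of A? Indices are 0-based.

pivot(0,0)=1: scale R0 → (1, 4, 4, 5, 4)
  clear (1,0): R1 −= (3)R0 → (0, 2, 6, 4, 3)
  clear (2,0): R2 −= (1)R0 → (0, 5, 3, 3, 0)
  clear (3,0): R3 −= (3)R0 → (0, 3, 0, 2, 4)
pivot(1,1)=2: scale R1 → (0, 1, 3, 2, 5)
  clear (0,1): R0 −= (4)R1 → (1, 0, 6, 4, 5)
  clear (2,1): R2 −= (5)R1 → (0, 0, 2, 0, 3)
  clear (3,1): R3 −= (3)R1 → (0, 0, 5, 3, 3)
pivot(2,2)=2: scale R2 → (0, 0, 1, 0, 5)
  clear (0,2): R0 −= (6)R2 → (1, 0, 0, 4, 3)
  clear (1,2): R1 −= (3)R2 → (0, 1, 0, 2, 4)
  clear (3,2): R3 −= (5)R2 → (0, 0, 0, 3, 6)
pivot(3,3)=3: scale R3 → (0, 0, 0, 1, 2)
  clear (0,3): R0 −= (4)R3 → (1, 0, 0, 0, 2)
  clear (1,3): R1 −= (2)R3 → (0, 1, 0, 0, 0)

rank = 4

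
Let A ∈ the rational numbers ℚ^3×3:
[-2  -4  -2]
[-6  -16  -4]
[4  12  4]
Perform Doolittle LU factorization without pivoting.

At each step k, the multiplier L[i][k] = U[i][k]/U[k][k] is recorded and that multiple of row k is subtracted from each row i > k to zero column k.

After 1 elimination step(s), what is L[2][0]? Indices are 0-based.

L[2][0] = -2

Step 1: pivot at (0,0) is -2.
  row1 ← row1 − (3)·row0  ⇒  L[1][0]=3, U row1=(0, -4, 2)
  row2 ← row2 − (-2)·row0  ⇒  L[2][0]=-2, U row2=(0, 4, 0)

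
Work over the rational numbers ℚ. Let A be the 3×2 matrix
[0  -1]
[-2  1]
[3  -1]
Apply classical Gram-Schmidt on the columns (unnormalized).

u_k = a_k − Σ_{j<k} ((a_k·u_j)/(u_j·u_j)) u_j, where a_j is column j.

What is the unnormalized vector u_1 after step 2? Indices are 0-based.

Step 1: u_0 = a_0 = (0, -2, 3).
Step 2: u_1 = a_1 − (-5/13)·u_0 = (-1, 3/13, 2/13).

u_1 = (-1, 3/13, 2/13)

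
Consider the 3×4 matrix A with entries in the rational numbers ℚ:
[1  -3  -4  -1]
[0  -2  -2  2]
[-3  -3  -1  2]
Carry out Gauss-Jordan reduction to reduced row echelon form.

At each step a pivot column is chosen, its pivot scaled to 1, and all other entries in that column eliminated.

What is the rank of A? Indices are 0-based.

step 1: normalize row 0 (÷1) = (1, -3, -4, -1)
  row 2: subtract -3×row0 = (0, -12, -13, -1)
step 2: normalize row 1 (÷-2) = (0, 1, 1, -1)
  row 0: subtract -3×row1 = (1, 0, -1, -4)
  row 2: subtract -12×row1 = (0, 0, -1, -13)
step 3: normalize row 2 (÷-1) = (0, 0, 1, 13)
  row 0: subtract -1×row2 = (1, 0, 0, 9)
  row 1: subtract 1×row2 = (0, 1, 0, -14)

rank = 3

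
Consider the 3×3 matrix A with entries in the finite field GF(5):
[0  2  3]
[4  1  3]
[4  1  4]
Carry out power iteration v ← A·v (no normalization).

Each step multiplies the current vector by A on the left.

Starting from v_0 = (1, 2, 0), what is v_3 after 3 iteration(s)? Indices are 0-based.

v_3 = (3, 3, 4)

v_0 = (1, 2, 0).
v_1 = A·v_0 = (4, 1, 1).
v_2 = A·v_1 = (0, 0, 1).
v_3 = A·v_2 = (3, 3, 4).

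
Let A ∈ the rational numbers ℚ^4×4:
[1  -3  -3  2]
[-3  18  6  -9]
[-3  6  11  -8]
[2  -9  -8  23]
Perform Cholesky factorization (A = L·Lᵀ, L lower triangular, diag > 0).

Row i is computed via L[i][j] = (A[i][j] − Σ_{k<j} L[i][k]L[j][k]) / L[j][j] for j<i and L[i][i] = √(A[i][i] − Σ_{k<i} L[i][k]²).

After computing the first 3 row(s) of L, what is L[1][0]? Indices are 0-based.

Step 1: L[0][0] = √(1) = 1.
  L[1][0] = (-3) / L[0][0] = -3.
Step 2: L[1][1] = √(9) = 3.
  L[2][0] = (-3) / L[0][0] = -3.
  L[2][1] = (-3) / L[1][1] = -1.
Step 3: L[2][2] = √(1) = 1.

L[1][0] = -3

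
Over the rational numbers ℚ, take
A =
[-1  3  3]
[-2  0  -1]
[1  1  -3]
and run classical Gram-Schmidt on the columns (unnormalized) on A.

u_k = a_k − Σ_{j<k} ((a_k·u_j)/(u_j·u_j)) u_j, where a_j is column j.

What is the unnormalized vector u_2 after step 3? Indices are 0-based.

u_2 = (1, -2, -3)

Step 1: u_0 = a_0 = (-1, -2, 1).
Step 2: u_1 = a_1 − (-1/3)·u_0 = (8/3, -2/3, 4/3).
Step 3: u_2 = a_2 − (-2/3)·u_0 − (1/2)·u_1 = (1, -2, -3).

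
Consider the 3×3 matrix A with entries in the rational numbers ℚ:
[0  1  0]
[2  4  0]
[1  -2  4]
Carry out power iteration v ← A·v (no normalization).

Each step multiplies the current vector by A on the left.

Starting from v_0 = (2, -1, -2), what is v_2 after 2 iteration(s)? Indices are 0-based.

v_2 = (0, -2, -17)

v_0 = (2, -1, -2).
v_1 = A·v_0 = (-1, 0, -4).
v_2 = A·v_1 = (0, -2, -17).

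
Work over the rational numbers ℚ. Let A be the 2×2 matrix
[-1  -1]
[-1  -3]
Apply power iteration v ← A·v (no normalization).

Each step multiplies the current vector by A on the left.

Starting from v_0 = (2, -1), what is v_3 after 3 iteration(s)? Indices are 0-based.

v_0 = (2, -1).
v_1 = A·v_0 = (-1, 1).
v_2 = A·v_1 = (0, -2).
v_3 = A·v_2 = (2, 6).

v_3 = (2, 6)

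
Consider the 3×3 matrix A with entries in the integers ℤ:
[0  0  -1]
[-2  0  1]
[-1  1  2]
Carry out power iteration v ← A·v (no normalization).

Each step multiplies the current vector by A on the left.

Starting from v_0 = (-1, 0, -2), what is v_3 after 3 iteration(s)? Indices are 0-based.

v_0 = (-1, 0, -2).
v_1 = A·v_0 = (2, 0, -3).
v_2 = A·v_1 = (3, -7, -8).
v_3 = A·v_2 = (8, -14, -26).

v_3 = (8, -14, -26)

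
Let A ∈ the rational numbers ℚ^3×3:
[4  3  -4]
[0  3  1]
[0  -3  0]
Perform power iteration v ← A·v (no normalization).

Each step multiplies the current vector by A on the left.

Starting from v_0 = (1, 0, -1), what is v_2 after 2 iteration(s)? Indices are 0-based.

v_0 = (1, 0, -1).
v_1 = A·v_0 = (8, -1, 0).
v_2 = A·v_1 = (29, -3, 3).

v_2 = (29, -3, 3)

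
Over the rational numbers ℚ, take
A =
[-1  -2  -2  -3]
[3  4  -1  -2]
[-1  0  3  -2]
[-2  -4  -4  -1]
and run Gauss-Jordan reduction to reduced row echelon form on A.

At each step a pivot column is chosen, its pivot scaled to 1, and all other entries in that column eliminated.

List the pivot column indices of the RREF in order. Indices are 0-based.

pivot columns: 0, 1, 2, 3

pivot(0,0)=-1: scale R0 → (1, 2, 2, 3)
  clear (1,0): R1 −= (3)R0 → (0, -2, -7, -11)
  clear (2,0): R2 −= (-1)R0 → (0, 2, 5, 1)
  clear (3,0): R3 −= (-2)R0 → (0, 0, 0, 5)
pivot(1,1)=-2: scale R1 → (0, 1, 7/2, 11/2)
  clear (0,1): R0 −= (2)R1 → (1, 0, -5, -8)
  clear (2,1): R2 −= (2)R1 → (0, 0, -2, -10)
pivot(2,2)=-2: scale R2 → (0, 0, 1, 5)
  clear (0,2): R0 −= (-5)R2 → (1, 0, 0, 17)
  clear (1,2): R1 −= (7/2)R2 → (0, 1, 0, -12)
pivot(3,3)=5: scale R3 → (0, 0, 0, 1)
  clear (0,3): R0 −= (17)R3 → (1, 0, 0, 0)
  clear (1,3): R1 −= (-12)R3 → (0, 1, 0, 0)
  clear (2,3): R2 −= (5)R3 → (0, 0, 1, 0)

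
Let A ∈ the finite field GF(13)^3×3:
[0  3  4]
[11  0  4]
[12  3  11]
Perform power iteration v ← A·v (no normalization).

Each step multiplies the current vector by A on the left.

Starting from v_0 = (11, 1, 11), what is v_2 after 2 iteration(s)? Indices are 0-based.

v_0 = (11, 1, 11).
v_1 = A·v_0 = (8, 9, 9).
v_2 = A·v_1 = (11, 7, 1).

v_2 = (11, 7, 1)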